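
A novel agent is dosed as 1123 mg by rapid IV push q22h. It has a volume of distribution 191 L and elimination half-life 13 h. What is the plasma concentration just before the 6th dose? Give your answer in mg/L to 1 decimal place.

2.6 mg/L

f = (1/2)^(τ/t½) = (1/2)^(22/13) ≈ 0.3094.
C₀ = D/Vd = 1123/191 ≈ 5.880 mg/L.
Before the 6th dose, 5 doses have been given. Superposition: Cmin = C₀·(f + f² + … + f^5).
≈ 5.880 × (0.3094 + 0.0957 + 0.0296 + 0.0092 + 0.0028) ≈ 5.880 × 0.4467 ≈ 2.627 mg/L.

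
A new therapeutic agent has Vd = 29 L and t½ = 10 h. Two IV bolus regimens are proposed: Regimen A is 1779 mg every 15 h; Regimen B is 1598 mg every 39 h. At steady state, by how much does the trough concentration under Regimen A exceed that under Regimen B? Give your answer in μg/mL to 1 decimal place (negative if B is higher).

29.6 μg/mL

Regimen A: f = (1/2)^(15/10) ≈ 0.3536; Cmin,ss = (1779/29)·f/(1−f) ≈ 33.557 μg/mL.
Regimen B: f = (1/2)^(39/10) ≈ 0.0670; Cmin,ss = (1598/29)·f/(1−f) ≈ 3.957 μg/mL.
Difference ≈ 33.557 − 3.957 ≈ 29.600 μg/mL.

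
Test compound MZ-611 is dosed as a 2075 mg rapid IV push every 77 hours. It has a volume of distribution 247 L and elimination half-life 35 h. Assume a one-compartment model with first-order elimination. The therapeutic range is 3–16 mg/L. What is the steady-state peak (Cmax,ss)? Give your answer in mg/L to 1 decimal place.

k = ln2/t½ = ln2/35 ≈ 0.019804 h⁻¹; fraction remaining f = e^(−kτ) = e^(−0.019804×77) ≈ 0.2176.
At steady state, accumulation factor R = 1/(1 − e^(−kτ)) ≈ 1.2781.
Each bolus raises the concentration by D/Vd = 2075/247 ≈ 8.401 mg/L.
Steady-state peak Cmax,ss = C₀·R ≈ 8.401 × 1.2781 ≈ 10.737 mg/L.
Peak 10.7 mg/L vs MTC 16 mg/L: below toxic threshold.

10.7 mg/L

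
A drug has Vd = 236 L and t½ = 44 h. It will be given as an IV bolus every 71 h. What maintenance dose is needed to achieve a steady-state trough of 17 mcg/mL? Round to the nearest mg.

τ/t½ = 71/44 ≈ 1.6136, so f = (1/2)^(71/44) ≈ 0.326774.
Cmin,ss = (D/Vd)·f/(1−f), so D = Cmin,ss·Vd·(1−f)/f.
D = 17 × 236 × (1−f)/f ≈ 17 × 236 × 2.06022 ≈ 8265.60 mg.

8266 mg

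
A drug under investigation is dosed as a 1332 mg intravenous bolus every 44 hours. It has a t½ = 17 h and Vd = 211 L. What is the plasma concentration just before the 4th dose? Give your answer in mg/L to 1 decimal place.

f = (1/2)^(τ/t½) = (1/2)^(44/17) ≈ 0.1663.
C₀ = D/Vd = 1332/211 ≈ 6.313 mg/L.
Before the 4th dose, 3 doses have been given. Superposition: Cmin = C₀·(f + f² + … + f^3).
≈ 6.313 × (0.1663 + 0.0277 + 0.0046) ≈ 6.313 × 0.1986 ≈ 1.254 mg/L.

1.3 mg/L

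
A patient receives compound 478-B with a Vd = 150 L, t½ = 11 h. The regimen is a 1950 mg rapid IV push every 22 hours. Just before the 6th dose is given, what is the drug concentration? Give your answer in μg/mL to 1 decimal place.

f = (1/2)^(τ/t½) = (1/2)^(22/11) ≈ 0.2500.
C₀ = D/Vd = 1950/150 ≈ 13.000 μg/mL.
Before the 6th dose, 5 doses have been given. Superposition: Cmin = C₀·(f + f² + … + f^5).
≈ 13.000 × (0.2500 + 0.0625 + 0.0156 + 0.0039 + 0.0010) ≈ 13.000 × 0.3330 ≈ 4.329 μg/mL.

4.3 μg/mL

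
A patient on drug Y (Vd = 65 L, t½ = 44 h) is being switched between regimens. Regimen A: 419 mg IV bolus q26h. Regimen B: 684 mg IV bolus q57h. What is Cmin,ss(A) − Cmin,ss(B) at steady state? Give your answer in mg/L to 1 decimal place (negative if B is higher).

Regimen A: f = (1/2)^(26/44) ≈ 0.6639; Cmin,ss = (419/65)·f/(1−f) ≈ 12.733 mg/L.
Regimen B: f = (1/2)^(57/44) ≈ 0.4074; Cmin,ss = (684/65)·f/(1−f) ≈ 7.234 mg/L.
Difference ≈ 12.733 − 7.234 ≈ 5.499 mg/L.

5.5 mg/L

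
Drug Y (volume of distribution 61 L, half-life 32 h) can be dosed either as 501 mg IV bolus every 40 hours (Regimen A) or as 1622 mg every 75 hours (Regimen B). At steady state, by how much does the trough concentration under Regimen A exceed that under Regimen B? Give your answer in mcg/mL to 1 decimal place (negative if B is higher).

-0.6 mcg/mL

Regimen A: f = (1/2)^(40/32) ≈ 0.4204; Cmin,ss = (501/61)·f/(1−f) ≈ 5.957 mcg/mL.
Regimen B: f = (1/2)^(75/32) ≈ 0.1970; Cmin,ss = (1622/61)·f/(1−f) ≈ 6.523 mcg/mL.
Difference ≈ 5.957 − 6.523 ≈ -0.566 mcg/mL.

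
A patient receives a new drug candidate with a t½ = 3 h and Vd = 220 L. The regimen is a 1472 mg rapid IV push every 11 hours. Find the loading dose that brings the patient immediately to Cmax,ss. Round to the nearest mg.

f = (1/2)^(11/3) ≈ 0.078745; accumulation ratio R = 1/(1−f) ≈ 1.08548.
Loading dose to hit Cmax,ss on first dose: D_load = D_maint·R ≈ 1472 × 1.08548 ≈ 1597.83 mg.

1598 mg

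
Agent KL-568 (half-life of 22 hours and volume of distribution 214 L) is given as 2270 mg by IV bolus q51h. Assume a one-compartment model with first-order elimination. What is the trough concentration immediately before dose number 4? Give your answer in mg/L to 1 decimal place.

2.6 mg/L

f = (1/2)^(τ/t½) = (1/2)^(51/22) ≈ 0.2005.
C₀ = D/Vd = 2270/214 ≈ 10.607 mg/L.
Before the 4th dose, 3 doses have been given. Superposition: Cmin = C₀·(f + f² + … + f^3).
≈ 10.607 × (0.2005 + 0.0402 + 0.0081) ≈ 10.607 × 0.2488 ≈ 2.639 mg/L.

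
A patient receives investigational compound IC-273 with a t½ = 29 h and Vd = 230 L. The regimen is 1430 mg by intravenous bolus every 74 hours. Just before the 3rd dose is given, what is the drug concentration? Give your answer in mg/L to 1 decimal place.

1.2 mg/L

f = (1/2)^(τ/t½) = (1/2)^(74/29) ≈ 0.1706.
C₀ = D/Vd = 1430/230 ≈ 6.217 mg/L.
Before the 3rd dose, 2 doses have been given. Superposition: Cmin = C₀·(f + f²).
≈ 6.217 × (0.1706 + 0.0291) ≈ 6.217 × 0.1997 ≈ 1.242 mg/L.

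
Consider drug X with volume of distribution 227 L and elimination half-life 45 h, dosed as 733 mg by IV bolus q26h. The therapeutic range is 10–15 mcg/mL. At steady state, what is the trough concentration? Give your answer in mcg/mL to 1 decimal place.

6.6 mcg/mL

τ/t½ = 26/45 ≈ 0.57778, so fraction remaining f = (1/2)^(26/45) ≈ 0.6700.
Single-dose peak C₀ = D/Vd = 733/227 ≈ 3.229 mcg/mL.
Steady-state trough Cmin,ss = C₀·f/(1−f) ≈ 3.229 × 0.6700/0.3300 ≈ 6.556 mcg/mL.
Trough 6.6 mcg/mL vs MEC 10 mcg/mL: subtherapeutic.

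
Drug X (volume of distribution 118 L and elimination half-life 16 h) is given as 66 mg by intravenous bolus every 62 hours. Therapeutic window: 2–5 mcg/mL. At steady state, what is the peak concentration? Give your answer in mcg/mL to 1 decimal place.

0.6 mcg/mL

Over one 62-h interval, 62/16 ≈ 3.875 half-lives elapse, leaving f ≈ 0.0682 of each dose.
At steady state, accumulation factor R = 1/(1 − e^(−kτ)) ≈ 1.0732.
Single-dose peak C₀ = D/Vd = 66/118 ≈ 0.559 mcg/mL.
Cmax,ss = C₀/(1 − f) ≈ 0.559/0.9318 ≈ 0.600 mcg/mL.
Peak 0.6 mcg/mL vs MTC 5 mcg/mL: below toxic threshold.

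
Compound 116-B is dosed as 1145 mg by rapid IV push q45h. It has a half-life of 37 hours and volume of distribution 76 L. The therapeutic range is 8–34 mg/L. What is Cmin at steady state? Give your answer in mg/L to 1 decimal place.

Over one 45-h interval, 45/37 ≈ 1.2162 half-lives elapse, leaving f ≈ 0.4304 of each dose.
Single-dose peak C₀ = D/Vd = 1145/76 ≈ 15.066 mg/L.
Steady-state trough Cmin,ss = C₀·f/(1−f) ≈ 15.066 × 0.4304/0.5696 ≈ 11.384 mg/L.
Trough 11.4 mg/L vs MEC 8 mg/L: adequate.

11.4 mg/L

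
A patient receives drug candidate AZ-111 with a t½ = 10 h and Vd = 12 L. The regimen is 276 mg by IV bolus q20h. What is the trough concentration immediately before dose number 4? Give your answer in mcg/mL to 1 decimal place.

f = (1/2)^(τ/t½) = (1/2)^(20/10) ≈ 0.2500.
C₀ = D/Vd = 276/12 ≈ 23.000 mcg/mL.
Before the 4th dose, 3 doses have been given. Superposition: Cmin = C₀·(f + f² + … + f^3).
≈ 23.000 × (0.2500 + 0.0625 + 0.0156) ≈ 23.000 × 0.3281 ≈ 7.546 mcg/mL.

7.5 mcg/mL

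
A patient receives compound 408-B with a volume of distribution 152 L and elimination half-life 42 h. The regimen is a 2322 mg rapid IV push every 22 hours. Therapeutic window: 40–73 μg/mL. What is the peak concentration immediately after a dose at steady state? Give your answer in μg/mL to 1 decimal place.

50.2 μg/mL

Over one 22-h interval, 22/42 ≈ 0.52381 half-lives elapse, leaving f ≈ 0.6955 of each dose.
Accumulation ratio R = 1/(1 − f) ≈ 1/0.3045 ≈ 3.2841.
Each bolus raises the concentration by D/Vd = 2322/152 ≈ 15.276 μg/mL.
Steady-state peak Cmax,ss = C₀·R ≈ 15.276 × 3.2841 ≈ 50.168 μg/mL.
Peak 50.2 μg/mL vs MTC 73 μg/mL: below toxic threshold.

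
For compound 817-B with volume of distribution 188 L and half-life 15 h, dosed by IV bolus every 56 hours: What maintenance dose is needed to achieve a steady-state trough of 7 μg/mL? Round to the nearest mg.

16187 mg

τ/t½ = 56/15 ≈ 3.7333, so f = (1/2)^(56/15) ≈ 0.075189.
Cmin,ss = (D/Vd)·f/(1−f), so D = Cmin,ss·Vd·(1−f)/f.
D = 7 × 188 × (1−f)/f ≈ 7 × 188 × 12.29982 ≈ 16186.56 mg.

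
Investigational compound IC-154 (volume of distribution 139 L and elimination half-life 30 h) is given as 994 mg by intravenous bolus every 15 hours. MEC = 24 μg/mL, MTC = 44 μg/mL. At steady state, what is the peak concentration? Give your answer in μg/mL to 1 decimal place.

τ/t½ = 15/30 ≈ 0.5, so fraction remaining f = (1/2)^(15/30) ≈ 0.7071.
At steady state, accumulation factor R = 1/(1 − e^(−kτ)) ≈ 3.4141.
Single-dose peak C₀ = D/Vd = 994/139 ≈ 7.151 μg/mL.
Steady-state peak Cmax,ss = C₀·R ≈ 7.151 × 3.4141 ≈ 24.414 μg/mL.
Peak 24.4 μg/mL vs MTC 44 μg/mL: below toxic threshold.

24.4 μg/mL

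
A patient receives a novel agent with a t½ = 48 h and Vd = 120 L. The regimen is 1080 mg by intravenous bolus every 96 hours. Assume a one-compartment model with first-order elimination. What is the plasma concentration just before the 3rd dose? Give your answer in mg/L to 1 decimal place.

f = (1/2)^(τ/t½) = (1/2)^(96/48) ≈ 0.2500.
C₀ = D/Vd = 1080/120 ≈ 9.000 mg/L.
Before the 3rd dose, 2 doses have been given. Superposition: Cmin = C₀·(f + f²).
≈ 9.000 × (0.2500 + 0.0625) ≈ 9.000 × 0.3125 ≈ 2.812 mg/L.

2.8 mg/L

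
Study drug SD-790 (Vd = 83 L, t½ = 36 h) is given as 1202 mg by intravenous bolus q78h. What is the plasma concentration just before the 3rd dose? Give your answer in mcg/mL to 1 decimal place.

3.9 mcg/mL

f = (1/2)^(τ/t½) = (1/2)^(78/36) ≈ 0.2227.
C₀ = D/Vd = 1202/83 ≈ 14.482 mcg/mL.
Before the 3rd dose, 2 doses have been given. Superposition: Cmin = C₀·(f + f²).
≈ 14.482 × (0.2227 + 0.0496) ≈ 14.482 × 0.2723 ≈ 3.943 mcg/mL.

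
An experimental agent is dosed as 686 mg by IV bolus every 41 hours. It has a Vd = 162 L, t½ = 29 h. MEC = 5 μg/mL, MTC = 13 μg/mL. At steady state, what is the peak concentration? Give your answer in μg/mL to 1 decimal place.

6.8 μg/mL

τ/t½ = 41/29 ≈ 1.4138, so fraction remaining f = (1/2)^(41/29) ≈ 0.3753.
At steady state, accumulation factor R = 1/(1 − e^(−kτ)) ≈ 1.6008.
Single-dose peak C₀ = D/Vd = 686/162 ≈ 4.235 μg/mL.
Steady-state peak Cmax,ss = C₀·R ≈ 4.235 × 1.6008 ≈ 6.779 μg/mL.
Peak 6.8 μg/mL vs MTC 13 μg/mL: below toxic threshold.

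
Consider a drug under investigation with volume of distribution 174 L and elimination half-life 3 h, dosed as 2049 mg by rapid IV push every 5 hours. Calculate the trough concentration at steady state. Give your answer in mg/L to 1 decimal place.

5.4 mg/L

k = ln2/t½ = ln2/3 ≈ 0.231049 h⁻¹; fraction remaining f = e^(−kτ) = e^(−0.231049×5) ≈ 0.3150.
At steady state, accumulation factor R = 1/(1 − e^(−kτ)) ≈ 1.4599.
Each bolus raises the concentration by D/Vd = 2049/174 ≈ 11.776 mg/L.
Cmax,ss = C₀/(1 − f) ≈ 11.776/0.6850 ≈ 17.191 mg/L.
One interval later, Cmin,ss = Cmax,ss·e^(−kτ) ≈ 17.191 × 0.3150 ≈ 5.415 mg/L.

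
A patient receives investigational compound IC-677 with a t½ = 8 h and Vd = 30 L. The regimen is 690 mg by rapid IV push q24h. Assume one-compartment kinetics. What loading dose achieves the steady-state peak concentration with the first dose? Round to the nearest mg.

f = (1/2)^(24/8) ≈ 0.125000; accumulation ratio R = 1/(1−f) ≈ 1.14286.
Loading dose to hit Cmax,ss on first dose: D_load = D_maint·R ≈ 690 × 1.14286 ≈ 788.57 mg.

789 mg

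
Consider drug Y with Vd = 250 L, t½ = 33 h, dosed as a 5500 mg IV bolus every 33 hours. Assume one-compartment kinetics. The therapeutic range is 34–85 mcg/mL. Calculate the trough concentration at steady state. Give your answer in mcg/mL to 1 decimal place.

22.0 mcg/mL

τ = 33 h = 1 half-life, so f = (1/2)^1 = 0.5.
At steady state, R = 1/(1 − 0.5) = 2/1.
Single-dose peak C₀ = D/Vd = 5500/250 = 22 mcg/mL.
Steady-state peak Cmax,ss = C₀·R = 22 × 2/1 ≈ 44.000 mcg/mL.
Steady-state trough Cmin,ss = Cmax,ss·f ≈ 44.000 × 0.5 ≈ 22.000 mcg/mL.
Trough 22.0 mcg/mL vs MEC 34 mcg/mL: subtherapeutic.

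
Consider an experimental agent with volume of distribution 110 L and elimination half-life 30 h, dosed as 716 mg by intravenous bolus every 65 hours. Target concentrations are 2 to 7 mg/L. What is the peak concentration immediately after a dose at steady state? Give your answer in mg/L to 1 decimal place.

τ/t½ = 65/30 ≈ 2.1667, so fraction remaining f = (1/2)^(65/30) ≈ 0.2227.
Accumulation ratio R = 1/(1 − f) ≈ 1/0.7773 ≈ 1.2865.
Each bolus raises the concentration by D/Vd = 716/110 ≈ 6.509 mg/L.
Cmax,ss = C₀/(1 − f) ≈ 6.509/0.7773 ≈ 8.374 mg/L.
Peak 8.4 mg/L vs MTC 7 mg/L: exceeds toxic threshold.

8.4 mg/L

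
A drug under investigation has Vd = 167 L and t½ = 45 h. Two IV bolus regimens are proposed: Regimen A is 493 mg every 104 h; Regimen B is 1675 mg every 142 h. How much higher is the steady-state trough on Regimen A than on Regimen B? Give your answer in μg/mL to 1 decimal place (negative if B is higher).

Regimen A: f = (1/2)^(104/45) ≈ 0.2015; Cmin,ss = (493/167)·f/(1−f) ≈ 0.745 μg/mL.
Regimen B: f = (1/2)^(142/45) ≈ 0.1122; Cmin,ss = (1675/167)·f/(1−f) ≈ 1.268 μg/mL.
Difference ≈ 0.745 − 1.268 ≈ -0.523 μg/mL.

-0.5 μg/mL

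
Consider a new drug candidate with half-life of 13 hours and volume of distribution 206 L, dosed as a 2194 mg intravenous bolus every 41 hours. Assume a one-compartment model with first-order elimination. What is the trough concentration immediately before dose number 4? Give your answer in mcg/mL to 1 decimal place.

1.3 mcg/mL

f = (1/2)^(τ/t½) = (1/2)^(41/13) ≈ 0.1124.
C₀ = D/Vd = 2194/206 ≈ 10.650 mcg/mL.
Before the 4th dose, 3 doses have been given. Superposition: Cmin = C₀·(f + f² + … + f^3).
≈ 10.650 × (0.1124 + 0.0126 + 0.0014) ≈ 10.650 × 0.1264 ≈ 1.346 mcg/mL.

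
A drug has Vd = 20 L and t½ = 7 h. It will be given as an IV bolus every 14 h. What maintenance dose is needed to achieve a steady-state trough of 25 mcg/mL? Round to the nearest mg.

τ/t½ = 14/7 ≈ 2, so f = (1/2)^(14/7) ≈ 0.250000.
Cmin,ss = (D/Vd)·f/(1−f), so D = Cmin,ss·Vd·(1−f)/f.
D = 25 × 20 × (1−f)/f ≈ 25 × 20 × 3.00000 ≈ 1500.00 mg.

1500 mg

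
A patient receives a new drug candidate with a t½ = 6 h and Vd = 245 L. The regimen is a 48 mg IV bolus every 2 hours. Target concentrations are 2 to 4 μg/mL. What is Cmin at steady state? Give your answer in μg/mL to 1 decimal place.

0.8 μg/mL

τ/t½ = 2/6 ≈ 0.33333, so fraction remaining f = (1/2)^(2/6) ≈ 0.7937.
At steady state, accumulation factor R = 1/(1 − e^(−kτ)) ≈ 4.8473.
Each bolus raises the concentration by D/Vd = 48/245 ≈ 0.196 μg/mL.
Cmax,ss = C₀/(1 − f) ≈ 0.196/0.2063 ≈ 0.950 μg/mL.
One interval later, Cmin,ss = Cmax,ss·e^(−kτ) ≈ 0.950 × 0.7937 ≈ 0.754 μg/mL.
Trough 0.8 μg/mL vs MEC 2 μg/mL: subtherapeutic.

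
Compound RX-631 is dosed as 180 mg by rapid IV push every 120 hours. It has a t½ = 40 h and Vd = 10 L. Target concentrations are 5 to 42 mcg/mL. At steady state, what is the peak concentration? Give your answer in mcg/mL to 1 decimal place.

The dosing interval is 3 half-lives, so f = 2^(−3) = 0.125.
At steady state, R = 1/(1 − 0.125) = 8/7.
Single-dose peak C₀ = D/Vd = 180/10 = 18 mcg/mL.
Steady-state peak Cmax,ss = C₀·R = 18 × 8/7 ≈ 20.571 mcg/mL.
Peak 20.6 mcg/mL vs MTC 42 mcg/mL: below toxic threshold.

20.6 mcg/mL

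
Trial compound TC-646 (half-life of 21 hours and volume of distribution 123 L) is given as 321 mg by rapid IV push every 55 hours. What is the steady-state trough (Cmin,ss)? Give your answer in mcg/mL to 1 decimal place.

0.5 mcg/mL

Over one 55-h interval, 55/21 ≈ 2.619 half-lives elapse, leaving f ≈ 0.1628 of each dose.
Single-dose peak C₀ = D/Vd = 321/123 ≈ 2.610 mcg/mL.
Steady-state trough Cmin,ss = C₀·f/(1−f) ≈ 2.610 × 0.1628/0.8372 ≈ 0.508 mcg/mL.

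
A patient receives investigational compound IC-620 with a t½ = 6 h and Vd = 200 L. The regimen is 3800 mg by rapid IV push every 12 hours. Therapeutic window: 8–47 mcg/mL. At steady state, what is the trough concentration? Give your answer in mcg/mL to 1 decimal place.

The dosing interval is 2 half-lives, so f = 2^(−2) = 0.25.
At steady state, R = 1/(1 − 0.25) = 4/3.
Single-dose peak C₀ = D/Vd = 3800/200 = 19 mcg/mL.
Steady-state peak Cmax,ss = C₀·R = 19 × 4/3 ≈ 25.333 mcg/mL.
Steady-state trough Cmin,ss = Cmax,ss·f ≈ 25.333 × 0.25 ≈ 6.333 mcg/mL.
Trough 6.3 mcg/mL vs MEC 8 mcg/mL: subtherapeutic.

6.3 mcg/mL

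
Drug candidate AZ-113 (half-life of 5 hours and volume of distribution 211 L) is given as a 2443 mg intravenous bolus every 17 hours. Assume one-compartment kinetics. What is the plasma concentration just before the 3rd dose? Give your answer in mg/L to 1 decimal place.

1.2 mg/L

f = (1/2)^(τ/t½) = (1/2)^(17/5) ≈ 0.0947.
C₀ = D/Vd = 2443/211 ≈ 11.578 mg/L.
Before the 3rd dose, 2 doses have been given. Superposition: Cmin = C₀·(f + f²).
≈ 11.578 × (0.0947 + 0.0090) ≈ 11.578 × 0.1037 ≈ 1.201 mg/L.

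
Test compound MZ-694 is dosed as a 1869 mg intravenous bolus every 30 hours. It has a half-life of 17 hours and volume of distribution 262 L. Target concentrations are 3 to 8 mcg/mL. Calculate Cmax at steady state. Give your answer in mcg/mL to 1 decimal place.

10.1 mcg/mL

k = ln2/t½ = ln2/17 ≈ 0.040773 h⁻¹; fraction remaining f = e^(−kτ) = e^(−0.040773×30) ≈ 0.2943.
Accumulation ratio R = 1/(1 − f) ≈ 1/0.7057 ≈ 1.4170.
Single-dose peak C₀ = D/Vd = 1869/262 ≈ 7.134 mcg/mL.
Steady-state peak Cmax,ss = C₀·R ≈ 7.134 × 1.4170 ≈ 10.109 mcg/mL.
Peak 10.1 mcg/mL vs MTC 8 mcg/mL: exceeds toxic threshold.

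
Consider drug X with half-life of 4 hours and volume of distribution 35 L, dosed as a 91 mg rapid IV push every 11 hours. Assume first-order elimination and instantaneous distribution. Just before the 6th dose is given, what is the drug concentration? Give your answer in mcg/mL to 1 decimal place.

f = (1/2)^(τ/t½) = (1/2)^(11/4) ≈ 0.1487.
C₀ = D/Vd = 91/35 ≈ 2.600 mcg/mL.
Before the 6th dose, 5 doses have been given. Superposition: Cmin = C₀·(f + f² + … + f^5).
≈ 2.600 × (0.1487 + 0.0221 + 0.0033 + 0.0005 + 0.0001) ≈ 2.600 × 0.1747 ≈ 0.454 mcg/mL.

0.5 mcg/mL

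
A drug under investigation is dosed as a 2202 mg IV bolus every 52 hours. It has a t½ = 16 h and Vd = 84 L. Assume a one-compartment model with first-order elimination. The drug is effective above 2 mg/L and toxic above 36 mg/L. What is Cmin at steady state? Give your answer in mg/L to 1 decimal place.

3.1 mg/L

k = ln2/t½ = ln2/16 ≈ 0.043322 h⁻¹; fraction remaining f = e^(−kτ) = e^(−0.043322×52) ≈ 0.1051.
Accumulation ratio R = 1/(1 − f) ≈ 1/0.8949 ≈ 1.1174.
Single-dose peak C₀ = D/Vd = 2202/84 ≈ 26.214 mg/L.
Cmax,ss = C₀/(1 − f) ≈ 26.214/0.8949 ≈ 29.293 mg/L.
One interval later, Cmin,ss = Cmax,ss·e^(−kτ) ≈ 29.293 × 0.1051 ≈ 3.079 mg/L.
Trough 3.1 mg/L vs MEC 2 mg/L: adequate.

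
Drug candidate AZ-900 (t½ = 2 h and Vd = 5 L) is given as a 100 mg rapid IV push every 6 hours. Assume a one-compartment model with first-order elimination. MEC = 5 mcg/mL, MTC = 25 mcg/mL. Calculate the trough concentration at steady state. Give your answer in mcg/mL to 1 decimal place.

2.9 mcg/mL

The dosing interval is 3 half-lives, so f = 2^(−3) = 0.125.
Accumulation ratio R = 1/(1 − f) = 1/0.875 = 8/7.
Single-dose peak C₀ = D/Vd = 100/5 = 20 mcg/mL.
Steady-state peak Cmax,ss = C₀·R = 20 × 8/7 ≈ 22.857 mcg/mL.
Steady-state trough Cmin,ss = Cmax,ss·f ≈ 22.857 × 0.125 ≈ 2.857 mcg/mL.
Trough 2.9 mcg/mL vs MEC 5 mcg/mL: subtherapeutic.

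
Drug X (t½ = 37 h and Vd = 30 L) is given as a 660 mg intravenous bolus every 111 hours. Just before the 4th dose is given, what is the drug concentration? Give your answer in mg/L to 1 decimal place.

f = (1/2)^(τ/t½) = (1/2)^(111/37) ≈ 0.1250.
C₀ = D/Vd = 660/30 ≈ 22.000 mg/L.
Before the 4th dose, 3 doses have been given. Superposition: Cmin = C₀·(f + f² + … + f^3).
≈ 22.000 × (0.1250 + 0.0156 + 0.0020) ≈ 22.000 × 0.1426 ≈ 3.137 mg/L.

3.1 mg/L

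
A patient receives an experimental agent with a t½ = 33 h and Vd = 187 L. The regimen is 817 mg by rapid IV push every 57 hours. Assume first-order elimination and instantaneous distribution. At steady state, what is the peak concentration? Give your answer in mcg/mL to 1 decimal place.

Over one 57-h interval, 57/33 ≈ 1.7273 half-lives elapse, leaving f ≈ 0.3020 of each dose.
Accumulation ratio R = 1/(1 − f) ≈ 1/0.6980 ≈ 1.4327.
Each bolus raises the concentration by D/Vd = 817/187 ≈ 4.369 mcg/mL.
Steady-state peak Cmax,ss = C₀·R ≈ 4.369 × 1.4327 ≈ 6.259 mcg/mL.

6.3 mcg/mL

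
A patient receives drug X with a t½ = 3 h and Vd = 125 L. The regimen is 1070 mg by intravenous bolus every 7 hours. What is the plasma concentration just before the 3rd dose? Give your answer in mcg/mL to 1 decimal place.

f = (1/2)^(τ/t½) = (1/2)^(7/3) ≈ 0.1984.
C₀ = D/Vd = 1070/125 ≈ 8.560 mcg/mL.
Before the 3rd dose, 2 doses have been given. Superposition: Cmin = C₀·(f + f²).
≈ 8.560 × (0.1984 + 0.0394) ≈ 8.560 × 0.2378 ≈ 2.036 mcg/mL.

2.0 mcg/mL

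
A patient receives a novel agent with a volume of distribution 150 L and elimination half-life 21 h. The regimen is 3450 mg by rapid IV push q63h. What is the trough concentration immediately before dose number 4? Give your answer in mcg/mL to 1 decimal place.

f = (1/2)^(τ/t½) = (1/2)^(63/21) ≈ 0.1250.
C₀ = D/Vd = 3450/150 ≈ 23.000 mcg/mL.
Before the 4th dose, 3 doses have been given. Superposition: Cmin = C₀·(f + f² + … + f^3).
≈ 23.000 × (0.1250 + 0.0156 + 0.0020) ≈ 23.000 × 0.1426 ≈ 3.280 mcg/mL.

3.3 mcg/mL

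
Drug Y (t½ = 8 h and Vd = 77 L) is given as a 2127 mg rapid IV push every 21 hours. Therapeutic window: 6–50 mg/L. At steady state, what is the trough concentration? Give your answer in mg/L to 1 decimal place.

5.3 mg/L

Over one 21-h interval, 21/8 ≈ 2.625 half-lives elapse, leaving f ≈ 0.1621 of each dose.
Accumulation ratio R = 1/(1 − f) ≈ 1/0.8379 ≈ 1.1935.
Each bolus raises the concentration by D/Vd = 2127/77 ≈ 27.623 mg/L.
Cmax,ss = C₀/(1 − f) ≈ 27.623/0.8379 ≈ 32.967 mg/L.
Steady-state trough Cmin,ss = Cmax,ss·f ≈ 32.967 × 0.1621 ≈ 5.344 mg/L.
Trough 5.3 mg/L vs MEC 6 mg/L: subtherapeutic.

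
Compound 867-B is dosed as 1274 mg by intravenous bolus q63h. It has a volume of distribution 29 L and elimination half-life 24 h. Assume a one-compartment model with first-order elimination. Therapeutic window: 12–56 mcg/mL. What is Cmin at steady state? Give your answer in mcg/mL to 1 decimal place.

8.5 mcg/mL

τ/t½ = 63/24 ≈ 2.625, so fraction remaining f = (1/2)^(63/24) ≈ 0.1621.
Single-dose peak C₀ = D/Vd = 1274/29 ≈ 43.931 mcg/mL.
Steady-state trough Cmin,ss = C₀·f/(1−f) ≈ 43.931 × 0.1621/0.8379 ≈ 8.499 mcg/mL.
Trough 8.5 mcg/mL vs MEC 12 mcg/mL: subtherapeutic.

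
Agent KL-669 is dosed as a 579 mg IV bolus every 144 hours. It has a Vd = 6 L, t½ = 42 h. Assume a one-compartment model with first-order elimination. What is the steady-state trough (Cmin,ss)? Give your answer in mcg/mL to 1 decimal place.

9.9 mcg/mL

k = ln2/t½ = ln2/42 ≈ 0.016504 h⁻¹; fraction remaining f = e^(−kτ) = e^(−0.016504×144) ≈ 0.0929.
Accumulation ratio R = 1/(1 − f) ≈ 1/0.9071 ≈ 1.1024.
Single-dose peak C₀ = D/Vd = 579/6 ≈ 96.500 mcg/mL.
Steady-state peak Cmax,ss = C₀·R ≈ 96.500 × 1.1024 ≈ 106.382 mcg/mL.
One interval later, Cmin,ss = Cmax,ss·e^(−kτ) ≈ 106.382 × 0.0929 ≈ 9.883 mcg/mL.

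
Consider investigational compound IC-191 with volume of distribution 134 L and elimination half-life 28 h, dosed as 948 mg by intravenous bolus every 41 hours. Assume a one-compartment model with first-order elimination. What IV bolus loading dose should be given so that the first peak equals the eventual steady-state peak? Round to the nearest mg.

f = (1/2)^(41/28) ≈ 0.362415; accumulation ratio R = 1/(1−f) ≈ 1.56842.
Loading dose to hit Cmax,ss on first dose: D_load = D_maint·R ≈ 948 × 1.56842 ≈ 1486.86 mg.

1487 mg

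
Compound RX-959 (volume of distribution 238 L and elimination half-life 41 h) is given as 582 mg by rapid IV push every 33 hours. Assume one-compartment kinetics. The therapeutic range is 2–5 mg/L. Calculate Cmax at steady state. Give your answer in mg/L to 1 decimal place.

5.7 mg/L

k = ln2/t½ = ln2/41 ≈ 0.016906 h⁻¹; fraction remaining f = e^(−kτ) = e^(−0.016906×33) ≈ 0.5724.
Accumulation ratio R = 1/(1 − f) ≈ 1/0.4276 ≈ 2.3386.
Each bolus raises the concentration by D/Vd = 582/238 ≈ 2.445 mg/L.
Steady-state peak Cmax,ss = C₀·R ≈ 2.445 × 2.3386 ≈ 5.718 mg/L.
Peak 5.7 mg/L vs MTC 5 mg/L: exceeds toxic threshold.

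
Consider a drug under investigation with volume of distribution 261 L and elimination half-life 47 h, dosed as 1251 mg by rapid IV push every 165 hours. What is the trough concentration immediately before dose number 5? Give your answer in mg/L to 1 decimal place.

f = (1/2)^(τ/t½) = (1/2)^(165/47) ≈ 0.0877.
C₀ = D/Vd = 1251/261 ≈ 4.793 mg/L.
Before the 5th dose, 4 doses have been given. Superposition: Cmin = C₀·(f + f² + … + f^4).
≈ 4.793 × (0.0877 + 0.0077 + 0.0007 + 0.0001) ≈ 4.793 × 0.0962 ≈ 0.461 mg/L.

0.5 mg/L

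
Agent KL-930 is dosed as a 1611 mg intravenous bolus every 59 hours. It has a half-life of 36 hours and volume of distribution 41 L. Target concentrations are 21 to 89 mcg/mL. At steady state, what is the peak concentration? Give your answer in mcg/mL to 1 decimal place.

τ/t½ = 59/36 ≈ 1.6389, so fraction remaining f = (1/2)^(59/36) ≈ 0.3211.
Accumulation ratio R = 1/(1 − f) ≈ 1/0.6789 ≈ 1.4730.
Single-dose peak C₀ = D/Vd = 1611/41 ≈ 39.293 mcg/mL.
Cmax,ss = C₀/(1 − f) ≈ 39.293/0.6789 ≈ 57.877 mcg/mL.
Peak 57.9 mcg/mL vs MTC 89 mcg/mL: below toxic threshold.

57.9 mcg/mL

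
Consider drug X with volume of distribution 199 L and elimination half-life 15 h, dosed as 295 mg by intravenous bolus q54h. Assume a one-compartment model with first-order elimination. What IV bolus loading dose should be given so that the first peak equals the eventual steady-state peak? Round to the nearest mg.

f = (1/2)^(54/15) ≈ 0.082469; accumulation ratio R = 1/(1−f) ≈ 1.08988.
Loading dose to hit Cmax,ss on first dose: D_load = D_maint·R ≈ 295 × 1.08988 ≈ 321.51 mg.

322 mg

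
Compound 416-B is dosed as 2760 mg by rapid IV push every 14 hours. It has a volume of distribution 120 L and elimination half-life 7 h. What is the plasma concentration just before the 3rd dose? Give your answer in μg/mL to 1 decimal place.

f = (1/2)^(τ/t½) = (1/2)^(14/7) ≈ 0.2500.
C₀ = D/Vd = 2760/120 ≈ 23.000 μg/mL.
Before the 3rd dose, 2 doses have been given. Superposition: Cmin = C₀·(f + f²).
≈ 23.000 × (0.2500 + 0.0625) ≈ 23.000 × 0.3125 ≈ 7.188 μg/mL.

7.2 μg/mL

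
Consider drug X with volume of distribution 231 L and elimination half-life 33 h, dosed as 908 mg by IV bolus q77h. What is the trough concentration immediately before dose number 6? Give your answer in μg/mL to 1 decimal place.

f = (1/2)^(τ/t½) = (1/2)^(77/33) ≈ 0.1984.
C₀ = D/Vd = 908/231 ≈ 3.931 μg/mL.
Before the 6th dose, 5 doses have been given. Superposition: Cmin = C₀·(f + f² + … + f^5).
≈ 3.931 × (0.1984 + 0.0394 + 0.0078 + 0.0015 + 0.0003) ≈ 3.931 × 0.2474 ≈ 0.973 μg/mL.

1.0 μg/mL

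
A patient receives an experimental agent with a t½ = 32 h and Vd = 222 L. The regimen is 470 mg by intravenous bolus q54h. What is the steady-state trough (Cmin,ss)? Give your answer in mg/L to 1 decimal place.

τ/t½ = 54/32 ≈ 1.6875, so fraction remaining f = (1/2)^(54/32) ≈ 0.3105.
Accumulation ratio R = 1/(1 − f) ≈ 1/0.6895 ≈ 1.4503.
Each bolus raises the concentration by D/Vd = 470/222 ≈ 2.117 mg/L.
Steady-state peak Cmax,ss = C₀·R ≈ 2.117 × 1.4503 ≈ 3.070 mg/L.
One interval later, Cmin,ss = Cmax,ss·e^(−kτ) ≈ 3.070 × 0.3105 ≈ 0.953 mg/L.

1.0 mg/L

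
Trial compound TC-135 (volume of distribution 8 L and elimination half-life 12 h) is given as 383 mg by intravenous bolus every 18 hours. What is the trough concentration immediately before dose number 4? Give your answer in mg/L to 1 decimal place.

25.0 mg/L

f = (1/2)^(τ/t½) = (1/2)^(18/12) ≈ 0.3536.
C₀ = D/Vd = 383/8 ≈ 47.875 mg/L.
Before the 4th dose, 3 doses have been given. Superposition: Cmin = C₀·(f + f² + … + f^3).
≈ 47.875 × (0.3536 + 0.1250 + 0.0442) ≈ 47.875 × 0.5228 ≈ 25.029 mg/L.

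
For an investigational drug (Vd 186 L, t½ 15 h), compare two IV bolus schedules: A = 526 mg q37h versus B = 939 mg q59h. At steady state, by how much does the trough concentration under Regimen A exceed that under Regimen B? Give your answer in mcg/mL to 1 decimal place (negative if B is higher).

Regimen A: f = (1/2)^(37/15) ≈ 0.1809; Cmin,ss = (526/186)·f/(1−f) ≈ 0.625 mcg/mL.
Regimen B: f = (1/2)^(59/15) ≈ 0.0655; Cmin,ss = (939/186)·f/(1−f) ≈ 0.354 mcg/mL.
Difference ≈ 0.625 − 0.354 ≈ 0.271 mcg/mL.

0.3 mcg/mL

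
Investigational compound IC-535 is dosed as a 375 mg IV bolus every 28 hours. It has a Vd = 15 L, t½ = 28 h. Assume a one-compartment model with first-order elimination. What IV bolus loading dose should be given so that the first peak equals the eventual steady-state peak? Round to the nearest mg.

750 mg

f = (1/2)^(28/28) ≈ 0.500000; accumulation ratio R = 1/(1−f) ≈ 2.00000.
Loading dose to hit Cmax,ss on first dose: D_load = D_maint·R ≈ 375 × 2.00000 ≈ 750.00 mg.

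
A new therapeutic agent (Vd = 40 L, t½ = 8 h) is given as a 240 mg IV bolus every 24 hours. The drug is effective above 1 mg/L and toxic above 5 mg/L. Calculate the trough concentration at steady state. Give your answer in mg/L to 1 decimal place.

The dosing interval is 3 half-lives, so f = 2^(−3) = 0.125.
At steady state, R = 1/(1 − 0.125) = 8/7.
Single-dose peak C₀ = D/Vd = 240/40 = 6 mg/L.
Steady-state peak Cmax,ss = C₀·R = 6 × 8/7 ≈ 6.857 mg/L.
Steady-state trough Cmin,ss = Cmax,ss·f ≈ 6.857 × 0.125 ≈ 0.857 mg/L.
Trough 0.9 mg/L vs MEC 1 mg/L: subtherapeutic.

0.9 mg/L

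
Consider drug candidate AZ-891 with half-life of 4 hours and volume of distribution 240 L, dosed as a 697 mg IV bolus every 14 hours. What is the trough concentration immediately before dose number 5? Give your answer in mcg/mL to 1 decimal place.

0.3 mcg/mL

f = (1/2)^(τ/t½) = (1/2)^(14/4) ≈ 0.0884.
C₀ = D/Vd = 697/240 ≈ 2.904 mcg/mL.
Before the 5th dose, 4 doses have been given. Superposition: Cmin = C₀·(f + f² + … + f^4).
≈ 2.904 × (0.0884 + 0.0078 + 0.0007 + 0.0001) ≈ 2.904 × 0.0970 ≈ 0.282 mcg/mL.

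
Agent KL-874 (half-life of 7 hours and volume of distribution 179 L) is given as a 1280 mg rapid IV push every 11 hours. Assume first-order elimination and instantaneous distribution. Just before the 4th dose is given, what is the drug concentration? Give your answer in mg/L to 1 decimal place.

f = (1/2)^(τ/t½) = (1/2)^(11/7) ≈ 0.3365.
C₀ = D/Vd = 1280/179 ≈ 7.151 mg/L.
Before the 4th dose, 3 doses have been given. Superposition: Cmin = C₀·(f + f² + … + f^3).
≈ 7.151 × (0.3365 + 0.1132 + 0.0381) ≈ 7.151 × 0.4878 ≈ 3.488 mg/L.

3.5 mg/L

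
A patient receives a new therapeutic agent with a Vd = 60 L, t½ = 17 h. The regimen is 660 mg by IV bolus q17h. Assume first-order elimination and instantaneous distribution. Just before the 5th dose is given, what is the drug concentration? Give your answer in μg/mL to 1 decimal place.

10.3 μg/mL

f = (1/2)^(τ/t½) = (1/2)^(17/17) ≈ 0.5000.
C₀ = D/Vd = 660/60 ≈ 11.000 μg/mL.
Before the 5th dose, 4 doses have been given. Superposition: Cmin = C₀·(f + f² + … + f^4).
≈ 11.000 × (0.5000 + 0.2500 + 0.1250 + 0.0625) ≈ 11.000 × 0.9375 ≈ 10.312 μg/mL.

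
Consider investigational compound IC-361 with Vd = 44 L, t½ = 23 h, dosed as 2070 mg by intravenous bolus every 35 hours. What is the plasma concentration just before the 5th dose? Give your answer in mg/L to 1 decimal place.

24.8 mg/L

f = (1/2)^(τ/t½) = (1/2)^(35/23) ≈ 0.3483.
C₀ = D/Vd = 2070/44 ≈ 47.045 mg/L.
Before the 5th dose, 4 doses have been given. Superposition: Cmin = C₀·(f + f² + … + f^4).
≈ 47.045 × (0.3483 + 0.1213 + 0.0423 + 0.0147) ≈ 47.045 × 0.5266 ≈ 24.774 mg/L.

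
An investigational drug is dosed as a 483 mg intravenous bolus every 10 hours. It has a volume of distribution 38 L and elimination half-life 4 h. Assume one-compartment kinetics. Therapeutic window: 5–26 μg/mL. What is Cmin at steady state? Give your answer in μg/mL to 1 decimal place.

k = ln2/t½ = ln2/4 ≈ 0.173287 h⁻¹; fraction remaining f = e^(−kτ) = e^(−0.173287×10) ≈ 0.1768.
At steady state, accumulation factor R = 1/(1 − e^(−kτ)) ≈ 1.2148.
Each bolus raises the concentration by D/Vd = 483/38 ≈ 12.711 μg/mL.
Steady-state peak Cmax,ss = C₀·R ≈ 12.711 × 1.2148 ≈ 15.441 μg/mL.
One interval later, Cmin,ss = Cmax,ss·e^(−kτ) ≈ 15.441 × 0.1768 ≈ 2.730 μg/mL.
Trough 2.7 μg/mL vs MEC 5 μg/mL: subtherapeutic.

2.7 μg/mL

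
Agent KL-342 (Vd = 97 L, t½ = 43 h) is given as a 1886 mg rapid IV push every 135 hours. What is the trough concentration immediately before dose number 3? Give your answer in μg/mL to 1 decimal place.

2.5 μg/mL

f = (1/2)^(τ/t½) = (1/2)^(135/43) ≈ 0.1135.
C₀ = D/Vd = 1886/97 ≈ 19.443 μg/mL.
Before the 3rd dose, 2 doses have been given. Superposition: Cmin = C₀·(f + f²).
≈ 19.443 × (0.1135 + 0.0129) ≈ 19.443 × 0.1264 ≈ 2.458 μg/mL.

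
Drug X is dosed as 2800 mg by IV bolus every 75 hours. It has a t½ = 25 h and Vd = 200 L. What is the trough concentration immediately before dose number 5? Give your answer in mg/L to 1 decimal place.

2.0 mg/L

f = (1/2)^(τ/t½) = (1/2)^(75/25) ≈ 0.1250.
C₀ = D/Vd = 2800/200 ≈ 14.000 mg/L.
Before the 5th dose, 4 doses have been given. Superposition: Cmin = C₀·(f + f² + … + f^4).
≈ 14.000 × (0.1250 + 0.0156 + 0.0020 + 0.0002) ≈ 14.000 × 0.1428 ≈ 1.999 mg/L.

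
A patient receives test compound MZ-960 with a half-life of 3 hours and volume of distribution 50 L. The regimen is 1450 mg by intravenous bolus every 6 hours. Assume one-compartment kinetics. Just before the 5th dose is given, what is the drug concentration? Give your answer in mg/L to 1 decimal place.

9.6 mg/L

f = (1/2)^(τ/t½) = (1/2)^(6/3) ≈ 0.2500.
C₀ = D/Vd = 1450/50 ≈ 29.000 mg/L.
Before the 5th dose, 4 doses have been given. Superposition: Cmin = C₀·(f + f² + … + f^4).
≈ 29.000 × (0.2500 + 0.0625 + 0.0156 + 0.0039) ≈ 29.000 × 0.3320 ≈ 9.628 mg/L.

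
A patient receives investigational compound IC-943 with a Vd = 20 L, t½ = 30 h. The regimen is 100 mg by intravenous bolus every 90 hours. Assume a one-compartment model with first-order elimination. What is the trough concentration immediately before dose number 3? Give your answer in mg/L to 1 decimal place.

f = (1/2)^(τ/t½) = (1/2)^(90/30) ≈ 0.1250.
C₀ = D/Vd = 100/20 ≈ 5.000 mg/L.
Before the 3rd dose, 2 doses have been given. Superposition: Cmin = C₀·(f + f²).
≈ 5.000 × (0.1250 + 0.0156) ≈ 5.000 × 0.1406 ≈ 0.703 mg/L.

0.7 mg/L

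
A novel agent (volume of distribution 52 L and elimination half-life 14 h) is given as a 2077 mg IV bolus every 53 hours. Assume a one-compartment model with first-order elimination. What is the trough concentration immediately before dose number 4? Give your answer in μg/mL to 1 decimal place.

f = (1/2)^(τ/t½) = (1/2)^(53/14) ≈ 0.0725.
C₀ = D/Vd = 2077/52 ≈ 39.942 μg/mL.
Before the 4th dose, 3 doses have been given. Superposition: Cmin = C₀·(f + f² + … + f^3).
≈ 39.942 × (0.0725 + 0.0053 + 0.0004) ≈ 39.942 × 0.0782 ≈ 3.123 μg/mL.

3.1 μg/mL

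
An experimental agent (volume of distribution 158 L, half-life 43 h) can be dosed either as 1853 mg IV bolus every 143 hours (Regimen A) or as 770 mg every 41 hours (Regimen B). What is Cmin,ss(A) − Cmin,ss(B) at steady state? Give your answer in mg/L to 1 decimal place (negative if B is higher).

-3.9 mg/L

Regimen A: f = (1/2)^(143/43) ≈ 0.0997; Cmin,ss = (1853/158)·f/(1−f) ≈ 1.299 mg/L.
Regimen B: f = (1/2)^(41/43) ≈ 0.5164; Cmin,ss = (770/158)·f/(1−f) ≈ 5.204 mg/L.
Difference ≈ 1.299 − 5.204 ≈ -3.905 mg/L.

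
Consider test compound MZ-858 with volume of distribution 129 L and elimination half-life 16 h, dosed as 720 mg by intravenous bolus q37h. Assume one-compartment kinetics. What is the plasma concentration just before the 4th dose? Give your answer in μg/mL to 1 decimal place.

f = (1/2)^(τ/t½) = (1/2)^(37/16) ≈ 0.2013.
C₀ = D/Vd = 720/129 ≈ 5.581 μg/mL.
Before the 4th dose, 3 doses have been given. Superposition: Cmin = C₀·(f + f² + … + f^3).
≈ 5.581 × (0.2013 + 0.0405 + 0.0082) ≈ 5.581 × 0.2500 ≈ 1.395 μg/mL.

1.4 μg/mL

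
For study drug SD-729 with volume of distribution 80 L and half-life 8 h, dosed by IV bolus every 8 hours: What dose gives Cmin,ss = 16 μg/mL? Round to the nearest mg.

1280 mg

τ/t½ = 8/8 ≈ 1, so f = (1/2)^(8/8) ≈ 0.500000.
Cmin,ss = (D/Vd)·f/(1−f), so D = Cmin,ss·Vd·(1−f)/f.
D = 16 × 80 × (1−f)/f ≈ 16 × 80 × 1.00000 ≈ 1280.00 mg.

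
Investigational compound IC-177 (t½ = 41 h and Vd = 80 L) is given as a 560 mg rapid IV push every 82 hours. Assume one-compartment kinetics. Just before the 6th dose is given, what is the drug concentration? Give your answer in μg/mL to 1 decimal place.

2.3 μg/mL

f = (1/2)^(τ/t½) = (1/2)^(82/41) ≈ 0.2500.
C₀ = D/Vd = 560/80 ≈ 7.000 μg/mL.
Before the 6th dose, 5 doses have been given. Superposition: Cmin = C₀·(f + f² + … + f^5).
≈ 7.000 × (0.2500 + 0.0625 + 0.0156 + 0.0039 + 0.0010) ≈ 7.000 × 0.3330 ≈ 2.331 μg/mL.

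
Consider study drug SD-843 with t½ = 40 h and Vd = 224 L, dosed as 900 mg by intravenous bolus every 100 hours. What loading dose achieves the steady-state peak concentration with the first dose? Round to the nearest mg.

f = (1/2)^(100/40) ≈ 0.176777; accumulation ratio R = 1/(1−f) ≈ 1.21474.
Loading dose to hit Cmax,ss on first dose: D_load = D_maint·R ≈ 900 × 1.21474 ≈ 1093.27 mg.

1093 mg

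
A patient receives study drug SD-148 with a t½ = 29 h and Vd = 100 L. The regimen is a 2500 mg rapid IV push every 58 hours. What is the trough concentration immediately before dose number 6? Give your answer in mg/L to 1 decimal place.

f = (1/2)^(τ/t½) = (1/2)^(58/29) ≈ 0.2500.
C₀ = D/Vd = 2500/100 ≈ 25.000 mg/L.
Before the 6th dose, 5 doses have been given. Superposition: Cmin = C₀·(f + f² + … + f^5).
≈ 25.000 × (0.2500 + 0.0625 + 0.0156 + 0.0039 + 0.0010) ≈ 25.000 × 0.3330 ≈ 8.325 mg/L.

8.3 mg/L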